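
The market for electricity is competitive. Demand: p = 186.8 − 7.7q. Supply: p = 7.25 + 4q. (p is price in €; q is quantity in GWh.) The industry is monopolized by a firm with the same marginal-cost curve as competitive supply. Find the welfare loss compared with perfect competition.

Competitive equilibrium: 186.8 − 7.7q = 7.25 + 4q → q* = 15.3462, p* = 68.6346.
Marginal revenue: MR = 186.8 − 15.4q. Set MR = MC: 186.8 − 15.4q = 7.25 + 4q → q_m = 9.2552.
Price p_m = 186.8 − 7.7·9.2552 = 115.535; MC(q_m) = 7.25 + 4·9.2552 = 44.2708.
Competitive q* = 15.3462, so Δq = 6.091; wedge = 115.535 − 44.2708 = 71.2642.
The triangle = ½ × 6.091 × 71.2642 = €217.04.

€217.04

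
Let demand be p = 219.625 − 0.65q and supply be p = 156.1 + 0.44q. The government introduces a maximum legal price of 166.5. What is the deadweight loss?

Competitive equilibrium: 219.625 − 0.65q = 156.1 + 0.44q → q* = 58.2798, p* = 181.7431.
At the ceiling p = 166.5, quantity supplied = (166.5 − 156.1)/0.44 = 23.6364.
Willingness to pay at q' = 23.6364: 219.625 − 0.65·23.6364 = 204.2613.
Δq = 58.2798 − 23.6364 = 34.6434; wedge = 204.2613 − 166.5 = 37.7613.
The triangle = ½ × 34.6434 × 37.7613 = 654.09.

654.09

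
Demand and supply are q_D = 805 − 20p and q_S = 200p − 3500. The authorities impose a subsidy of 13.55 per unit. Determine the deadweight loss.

In inverse form: demand p = 40.25 − 0.05q, supply p = 17.5 + 0.005q.
Competitive equilibrium: 40.25 − 0.05q = 17.5 + 0.005q → q* = 413.6364, p* = 19.5682.
The subsidy lowers effective supply by 13.55: p = 3.95 + 0.005q.
New quantity: 40.25 − 0.05q = 3.95 + 0.005q → q' = 660.
Overproduction Δq = 660 − 413.6364 = 246.3636; wedge = subsidy = 13.55.
Deadweight loss = ½ × 246.3636 × 13.55 = 1669.11.

1669.11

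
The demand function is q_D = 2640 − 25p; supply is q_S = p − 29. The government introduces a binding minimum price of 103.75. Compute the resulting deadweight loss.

In inverse form: demand p = 105.6 − 0.04q, supply p = 29 + q.
Competitive equilibrium: 105.6 − 0.04q = 29 + q → q* = 73.6538, p* = 102.6538.
At the floor p = 103.75, quantity demanded = (105.6 − 103.75)/0.04 = 46.25.
Sellers' marginal cost at q' = 46.25: 29 + 1·46.25 = 75.25.
Δq = 73.6538 − 46.25 = 27.4038; wedge = 103.75 − 75.25 = 28.5.
Deadweight loss = ½ × 27.4038 × 28.5 = 390.50.

390.50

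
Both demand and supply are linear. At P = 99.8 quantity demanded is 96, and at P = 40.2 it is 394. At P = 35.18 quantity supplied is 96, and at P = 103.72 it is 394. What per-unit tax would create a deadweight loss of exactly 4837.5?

Demand slope = (40.2 − 99.8)/(394 − 96) = −0.2, so P = 119 − 0.2Q.
Supply slope = (103.72 − 35.18)/(394 − 96) = 0.23, so P = 13.1 + 0.23Q.
Competitive equilibrium: 119 − 0.2Q = 13.1 + 0.23Q → Q* = 246.2791, P* = 69.7442.
A tax t gives ΔQ = t/0.43 and wedge t, so DWL = t²/0.86.
t²/0.86 = 4837.5 → t² = 4160.25 → t = 64.5.

64.5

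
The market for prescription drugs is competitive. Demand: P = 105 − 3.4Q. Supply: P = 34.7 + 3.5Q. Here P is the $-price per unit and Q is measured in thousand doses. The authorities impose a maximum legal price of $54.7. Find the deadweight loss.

$69.06 thousand

Competitive equilibrium: 105 − 3.4Q = 34.7 + 3.5Q → Q* = 10.1884, P* = 70.3594.
At the ceiling P = 54.7, quantity supplied = (54.7 − 34.7)/3.5 = 5.7143.
Willingness to pay at Q' = 5.7143: 105 − 3.4·5.7143 = 85.5714.
ΔQ = 10.1884 − 5.7143 = 4.4741; wedge = 85.5714 − 54.7 = 30.8714.
Deadweight loss = ½ × 4.4741 × 30.8714 = $69.06 thousand.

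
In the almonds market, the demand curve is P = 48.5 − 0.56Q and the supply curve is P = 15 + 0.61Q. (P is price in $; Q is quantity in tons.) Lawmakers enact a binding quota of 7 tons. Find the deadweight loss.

$273.76

Competitive equilibrium: 48.5 − 0.56Q = 15 + 0.61Q → Q* = 28.6325, P* = 32.4658.
At Q = 7: demand price = 48.5 − 0.56·7 = 44.58; supply price = 15 + 0.61·7 = 19.27.
ΔQ = 28.6325 − 7 = 21.6325; wedge = 44.58 − 19.27 = 25.31.
The triangle = ½ × 21.6325 × 25.31 = $273.76.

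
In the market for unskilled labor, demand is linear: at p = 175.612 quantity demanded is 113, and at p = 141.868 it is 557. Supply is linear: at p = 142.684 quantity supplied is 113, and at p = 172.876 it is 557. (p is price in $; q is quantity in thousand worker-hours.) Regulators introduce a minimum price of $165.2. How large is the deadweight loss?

$605 thousand

Demand slope = (141.868 − 175.612)/(557 − 113) = −0.076, so p = 184.2 − 0.076q.
Supply slope = (172.876 − 142.684)/(557 − 113) = 0.068, so p = 135 + 0.068q.
Competitive equilibrium: 184.2 − 0.076q = 135 + 0.068q → q* = 341.6667, p* = 158.2333.
At the floor p = 165.2, quantity demanded = (184.2 − 165.2)/0.076 = 250.
Sellers' marginal cost at q' = 250: 135 + 0.068·250 = 152.
Δq = 341.6667 − 250 = 91.6667; wedge = 165.2 − 152 = 13.2.
Welfare loss = ½ × 91.6667 × 13.2 = $605 thousand.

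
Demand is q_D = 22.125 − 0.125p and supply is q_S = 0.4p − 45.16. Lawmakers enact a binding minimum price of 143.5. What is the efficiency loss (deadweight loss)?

In inverse form: demand p = 177 − 8q, supply p = 112.9 + 2.5q.
Competitive equilibrium: 177 − 8q = 112.9 + 2.5q → q* = 6.1048, p* = 128.1619.
At the floor p = 143.5, quantity demanded = (177 − 143.5)/8 = 4.1875.
Sellers' marginal cost at q' = 4.1875: 112.9 + 2.5·4.1875 = 123.3688.
Δq = 6.1048 − 4.1875 = 1.9173; wedge = 143.5 − 123.3688 = 20.1312.
Welfare loss = ½ × 1.9173 × 20.1312 = 19.30.

19.30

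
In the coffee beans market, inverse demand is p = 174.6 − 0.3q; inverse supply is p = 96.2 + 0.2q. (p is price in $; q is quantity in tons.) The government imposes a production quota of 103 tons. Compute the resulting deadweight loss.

Competitive equilibrium: 174.6 − 0.3q = 96.2 + 0.2q → q* = 156.8, p* = 127.56.
At q = 103: demand price = 174.6 − 0.3·103 = 143.7; supply price = 96.2 + 0.2·103 = 116.8.
Δq = 156.8 − 103 = 53.8; wedge = 143.7 − 116.8 = 26.9.
DWL = ½ × 53.8 × 26.9 = $723.61.

$723.61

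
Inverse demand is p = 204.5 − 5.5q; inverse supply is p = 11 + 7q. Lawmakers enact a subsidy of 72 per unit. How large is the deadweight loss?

207.36

Competitive equilibrium: 204.5 − 5.5q = 11 + 7q → q* = 15.48, p* = 119.36.
The subsidy lowers effective supply by 72: p = 7q − 61.
New quantity: 204.5 − 5.5q = 7q − 61 → q' = 21.24.
Overproduction Δq = 21.24 − 15.48 = 5.76; wedge = subsidy = 72.
DWL = ½ × 5.76 × 72 = 207.36.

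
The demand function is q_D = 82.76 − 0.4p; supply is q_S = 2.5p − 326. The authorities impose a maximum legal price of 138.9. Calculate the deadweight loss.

In inverse form: demand p = 206.9 − 2.5q, supply p = 130.4 + 0.4q.
Competitive equilibrium: 206.9 − 2.5q = 130.4 + 0.4q → q* = 26.3793, p* = 140.9517.
At the ceiling p = 138.9, quantity supplied = (138.9 − 130.4)/0.4 = 21.25.
Willingness to pay at q' = 21.25: 206.9 − 2.5·21.25 = 153.775.
Δq = 26.3793 − 21.25 = 5.1293; wedge = 153.775 − 138.9 = 14.875.
DWL = ½ × 5.1293 × 14.875 = 38.15.

38.15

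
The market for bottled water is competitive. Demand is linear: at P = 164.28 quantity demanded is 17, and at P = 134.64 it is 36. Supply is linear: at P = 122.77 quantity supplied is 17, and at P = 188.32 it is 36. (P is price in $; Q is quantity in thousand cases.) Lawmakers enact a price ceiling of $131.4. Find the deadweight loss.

$83.80 thousand

Demand slope = (134.64 − 164.28)/(36 − 17) = −1.56, so P = 190.8 − 1.56Q.
Supply slope = (188.32 − 122.77)/(36 − 17) = 3.45, so P = 64.12 + 3.45Q.
Competitive equilibrium: 190.8 − 1.56Q = 64.12 + 3.45Q → Q* = 25.2854, P* = 151.3547.
At the ceiling P = 131.4, quantity supplied = (131.4 − 64.12)/3.45 = 19.5014.
Willingness to pay at Q' = 19.5014: 190.8 − 1.56·19.5014 = 160.3778.
ΔQ = 25.2854 − 19.5014 = 5.784; wedge = 160.3778 − 131.4 = 28.9778.
Deadweight loss = ½ × 5.784 × 28.9778 = $83.80 thousand.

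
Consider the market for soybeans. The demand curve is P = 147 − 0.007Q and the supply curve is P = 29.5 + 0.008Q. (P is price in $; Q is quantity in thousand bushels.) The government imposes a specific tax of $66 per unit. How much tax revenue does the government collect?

$226600 thousand

Competitive equilibrium: 147 − 0.007Q = 29.5 + 0.008Q → Q* = 7833.3333, P* = 92.1667.
With the tax, the buyer price exceeds the seller price by 66: (147 − 0.007Q) − (29.5 + 0.008Q) = 66 → Q' = 3433.3333.
Tax revenue = 66 × 3433.3333 = $226600 thousand.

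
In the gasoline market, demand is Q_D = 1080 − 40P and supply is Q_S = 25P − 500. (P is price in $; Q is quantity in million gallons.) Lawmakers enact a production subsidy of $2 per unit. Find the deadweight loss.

In inverse form: demand P = 27 − 0.025Q, supply P = 20 + 0.04Q.
Competitive equilibrium: 27 − 0.025Q = 20 + 0.04Q → Q* = 107.6923, P* = 24.3077.
The subsidy lowers effective supply by 2: P = 18 + 0.04Q.
New quantity: 27 − 0.025Q = 18 + 0.04Q → Q' = 138.4615.
Overproduction ΔQ = 138.4615 − 107.6923 = 30.7692; wedge = subsidy = 2.
Deadweight loss = ½ × 30.7692 × 2 = $30.77 million.

$30.77 million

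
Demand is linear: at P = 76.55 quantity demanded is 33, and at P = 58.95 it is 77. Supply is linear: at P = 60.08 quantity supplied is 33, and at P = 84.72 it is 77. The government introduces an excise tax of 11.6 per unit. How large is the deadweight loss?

Demand slope = (58.95 − 76.55)/(77 − 33) = −0.4, so P = 89.75 − 0.4Q.
Supply slope = (84.72 − 60.08)/(77 − 33) = 0.56, so P = 41.6 + 0.56Q.
Competitive equilibrium: 89.75 − 0.4Q = 41.6 + 0.56Q → Q* = 50.1563, P* = 69.6875.
With the tax, the buyer price exceeds the seller price by 11.6: (89.75 − 0.4Q) − (41.6 + 0.56Q) = 11.6 → Q' = 38.0729.
ΔQ = 50.1563 − 38.0729 = 12.0834; the wedge equals the tax, 11.6.
Welfare loss = ½ × 12.0834 × 11.6 = 70.08.

70.08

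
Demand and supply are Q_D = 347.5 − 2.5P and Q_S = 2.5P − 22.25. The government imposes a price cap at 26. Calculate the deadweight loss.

5748.01

In inverse form: demand P = 139 − 0.4Q, supply P = 8.9 + 0.4Q.
Competitive equilibrium: 139 − 0.4Q = 8.9 + 0.4Q → Q* = 162.625, P* = 73.95.
At the ceiling P = 26, quantity supplied = (26 − 8.9)/0.4 = 42.75.
Willingness to pay at Q' = 42.75: 139 − 0.4·42.75 = 121.9.
ΔQ = 162.625 − 42.75 = 119.875; wedge = 121.9 − 26 = 95.9.
Welfare loss = ½ × 119.875 × 95.9 = 5748.01.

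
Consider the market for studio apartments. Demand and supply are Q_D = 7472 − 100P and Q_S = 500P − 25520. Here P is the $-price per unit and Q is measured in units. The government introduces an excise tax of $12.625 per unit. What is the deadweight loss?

In inverse form: demand P = 74.72 − 0.01Q, supply P = 51.04 + 0.002Q.
Competitive equilibrium: 74.72 − 0.01Q = 51.04 + 0.002Q → Q* = 1973.3333, P* = 54.9867.
With the tax, the buyer price exceeds the seller price by 12.625: (74.72 − 0.01Q) − (51.04 + 0.002Q) = 12.625 → Q' = 921.25.
ΔQ = 1973.3333 − 921.25 = 1052.0833; the wedge equals the tax, 12.625.
The triangle = ½ × 1052.0833 × 12.625 = $6641.28.

$6641.28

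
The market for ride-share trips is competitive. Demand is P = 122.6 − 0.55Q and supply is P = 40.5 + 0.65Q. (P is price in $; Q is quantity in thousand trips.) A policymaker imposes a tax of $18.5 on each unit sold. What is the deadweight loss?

$142.60 thousand

Competitive equilibrium: 122.6 − 0.55Q = 40.5 + 0.65Q → Q* = 68.4167, P* = 84.9708.
With the tax, the buyer price exceeds the seller price by 18.5: (122.6 − 0.55Q) − (40.5 + 0.65Q) = 18.5 → Q' = 53.
ΔQ = 68.4167 − 53 = 15.4167; the wedge equals the tax, 18.5.
Welfare loss = ½ × 15.4167 × 18.5 = $142.60 thousand.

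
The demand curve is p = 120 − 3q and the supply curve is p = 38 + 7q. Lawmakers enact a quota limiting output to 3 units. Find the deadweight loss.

Competitive equilibrium: 120 − 3q = 38 + 7q → q* = 8.2, p* = 95.4.
At q = 3: demand price = 120 − 3·3 = 111; supply price = 38 + 7·3 = 59.
Δq = 8.2 − 3 = 5.2; wedge = 111 − 59 = 52.
The triangle = ½ × 5.2 × 52 = 135.20.

135.20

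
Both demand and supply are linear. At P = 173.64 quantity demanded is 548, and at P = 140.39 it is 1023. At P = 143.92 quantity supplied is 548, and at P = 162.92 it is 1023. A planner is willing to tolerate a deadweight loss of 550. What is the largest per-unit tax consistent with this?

11

Demand slope = (140.39 − 173.64)/(1023 − 548) = −0.07, so P = 212 − 0.07Q.
Supply slope = (162.92 − 143.92)/(1023 − 548) = 0.04, so P = 122 + 0.04Q.
Competitive equilibrium: 212 − 0.07Q = 122 + 0.04Q → Q* = 818.1818, P* = 154.7273.
A tax t gives ΔQ = t/0.11 and wedge t, so DWL = t²/0.22.
t²/0.22 = 550 → t² = 121 → t = 11.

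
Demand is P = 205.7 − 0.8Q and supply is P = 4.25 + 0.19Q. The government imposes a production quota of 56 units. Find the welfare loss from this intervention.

10767.13

Competitive equilibrium: 205.7 − 0.8Q = 4.25 + 0.19Q → Q* = 203.4848, P* = 42.9121.
At Q = 56: demand price = 205.7 − 0.8·56 = 160.9; supply price = 4.25 + 0.19·56 = 14.89.
ΔQ = 203.4848 − 56 = 147.4848; wedge = 160.9 − 14.89 = 146.01.
Deadweight loss = ½ × 147.4848 × 146.01 = 10767.13.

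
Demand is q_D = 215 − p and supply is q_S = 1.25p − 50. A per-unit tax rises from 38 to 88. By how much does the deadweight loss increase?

In inverse form: demand p = 215 − q, supply p = 40 + 0.8q.
Competitive equilibrium: 215 − q = 40 + 0.8q → q* = 97.2222, p* = 117.7778.
For a per-unit tax t: Δq = t/1.8, so DWL = ½·t·(t/1.8) = t²/3.6.
At t = 38: DWL = 401.111. At t = 88: DWL = 2151.111.
Increase = 2151.111 − 401.111 = 1750.

1750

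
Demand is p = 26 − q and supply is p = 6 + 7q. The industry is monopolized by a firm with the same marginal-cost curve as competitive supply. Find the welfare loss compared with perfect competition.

Competitive equilibrium: 26 − q = 6 + 7q → q* = 2.5, p* = 23.5.
Marginal revenue: MR = 26 − 2q. Set MR = MC: 26 − 2q = 6 + 7q → q_m = 2.2222.
Price p_m = 26 − 1·2.2222 = 23.7778; MC(q_m) = 6 + 7·2.2222 = 21.5554.
Competitive q* = 2.5, so Δq = 0.2778; wedge = 23.7778 − 21.5554 = 2.2224.
The triangle = ½ × 0.2778 × 2.2224 = 0.31.

0.31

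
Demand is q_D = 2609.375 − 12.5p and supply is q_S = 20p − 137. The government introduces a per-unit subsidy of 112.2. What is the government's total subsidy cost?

In inverse form: demand p = 208.75 − 0.08q, supply p = 6.85 + 0.05q.
Competitive equilibrium: 208.75 − 0.08q = 6.85 + 0.05q → q* = 1553.0769, p* = 84.5038.
The subsidy lowers effective supply by 112.2: p = 0.05q − 105.35.
New quantity: 208.75 − 0.08q = 0.05q − 105.35 → q' = 2416.1538.
Total subsidy cost = 112.2 × 2416.1538 = 271092.46.

271092.46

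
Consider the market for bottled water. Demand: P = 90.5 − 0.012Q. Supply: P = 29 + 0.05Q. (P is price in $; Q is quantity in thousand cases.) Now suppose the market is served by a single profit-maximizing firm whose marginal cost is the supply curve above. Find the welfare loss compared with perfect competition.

Competitive equilibrium: 90.5 − 0.012Q = 29 + 0.05Q → Q* = 991.93548, P* = 78.59677.
Marginal revenue: MR = 90.5 − 0.024Q. Set MR = MC: 90.5 − 0.024Q = 29 + 0.05Q → Q_m = 831.08108.
Price P_m = 90.5 − 0.012·831.08108 = 80.52703; MC(Q_m) = 29 + 0.05·831.08108 = 70.55405.
Competitive Q* = 991.93548, so ΔQ = 160.8544; wedge = 80.52703 − 70.55405 = 9.97298.
DWL = ½ × 160.8544 × 9.97298 = $802.10 thousand.

$802.10 thousand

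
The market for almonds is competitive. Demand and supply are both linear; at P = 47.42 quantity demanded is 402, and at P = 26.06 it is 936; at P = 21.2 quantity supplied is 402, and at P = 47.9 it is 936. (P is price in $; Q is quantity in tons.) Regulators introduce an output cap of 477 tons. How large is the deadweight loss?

$2106.005

Demand slope = (26.06 − 47.42)/(936 − 402) = −0.04, so P = 63.5 − 0.04Q.
Supply slope = (47.9 − 21.2)/(936 − 402) = 0.05, so P = 1.1 + 0.05Q.
Competitive equilibrium: 63.5 − 0.04Q = 1.1 + 0.05Q → Q* = 693.3333, P* = 35.7667.
At Q = 477: demand price = 63.5 − 0.04·477 = 44.42; supply price = 1.1 + 0.05·477 = 24.95.
ΔQ = 693.3333 − 477 = 216.3333; wedge = 44.42 − 24.95 = 19.47.
Welfare loss = ½ × 216.3333 × 19.47 = $2106.005.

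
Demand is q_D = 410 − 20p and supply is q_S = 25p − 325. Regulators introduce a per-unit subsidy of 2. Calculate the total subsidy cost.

In inverse form: demand p = 20.5 − 0.05q, supply p = 13 + 0.04q.
Competitive equilibrium: 20.5 − 0.05q = 13 + 0.04q → q* = 83.3333, p* = 16.3333.
The subsidy lowers effective supply by 2: p = 11 + 0.04q.
New quantity: 20.5 − 0.05q = 11 + 0.04q → q' = 105.5556.
Total subsidy cost = 2 × 105.5556 = 211.11.

211.11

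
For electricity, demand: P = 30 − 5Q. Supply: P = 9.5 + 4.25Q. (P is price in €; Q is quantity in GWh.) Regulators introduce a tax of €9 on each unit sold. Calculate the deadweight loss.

€4.38

Competitive equilibrium: 30 − 5Q = 9.5 + 4.25Q → Q* = 2.2162, P* = 18.9189.
With the tax, the buyer price exceeds the seller price by 9: (30 − 5Q) − (9.5 + 4.25Q) = 9 → Q' = 1.2432.
ΔQ = 2.2162 − 1.2432 = 0.973; the wedge equals the tax, 9.
Deadweight loss = ½ × 0.973 × 9 = €4.38.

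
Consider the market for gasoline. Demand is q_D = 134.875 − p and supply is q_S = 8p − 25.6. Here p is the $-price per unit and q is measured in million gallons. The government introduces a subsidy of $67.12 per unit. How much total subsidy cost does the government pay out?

$11860.55 million

In inverse form: demand p = 134.875 − q, supply p = 3.2 + 0.125q.
Competitive equilibrium: 134.875 − q = 3.2 + 0.125q → q* = 117.0444, p* = 17.8306.
The subsidy lowers effective supply by 67.12: p = 0.125q − 63.92.
New quantity: 134.875 − q = 0.125q − 63.92 → q' = 176.7067.
Total subsidy cost = 67.12 × 176.7067 = $11860.55 million.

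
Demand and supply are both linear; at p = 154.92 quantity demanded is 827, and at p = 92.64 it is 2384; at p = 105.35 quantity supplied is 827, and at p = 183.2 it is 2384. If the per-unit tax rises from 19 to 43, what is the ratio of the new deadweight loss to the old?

Demand slope = (92.64 − 154.92)/(2384 − 827) = −0.04, so p = 188 − 0.04q.
Supply slope = (183.2 − 105.35)/(2384 − 827) = 0.05, so p = 64 + 0.05q.
Competitive equilibrium: 188 − 0.04q = 64 + 0.05q → q* = 1377.7778, p* = 132.8889.
For a per-unit tax t: Δq = t/0.09, so DWL = ½·t·(t/0.09) = t²/0.18.
At t = 19: DWL = 2005.556. At t = 43: DWL = 10272.222.
Ratio = (43/19)² = 5.122.

5.122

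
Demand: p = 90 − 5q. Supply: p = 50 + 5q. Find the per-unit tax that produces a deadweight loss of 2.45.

Competitive equilibrium: 90 − 5q = 50 + 5q → q* = 4, p* = 70.
A tax t gives Δq = t/10 and wedge t, so DWL = t²/20.
t²/20 = 2.45 → t² = 49 → t = 7.

7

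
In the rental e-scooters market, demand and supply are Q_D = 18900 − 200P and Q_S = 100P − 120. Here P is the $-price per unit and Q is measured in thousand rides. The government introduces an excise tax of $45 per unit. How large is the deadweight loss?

In inverse form: demand P = 94.5 − 0.005Q, supply P = 1.2 + 0.01Q.
Competitive equilibrium: 94.5 − 0.005Q = 1.2 + 0.01Q → Q* = 6220, P* = 63.4.
With the tax, the buyer price exceeds the seller price by 45: (94.5 − 0.005Q) − (1.2 + 0.01Q) = 45 → Q' = 3220.
ΔQ = 6220 − 3220 = 3000; the wedge equals the tax, 45.
Deadweight loss = ½ × 3000 × 45 = $67500 thousand.

$67500 thousand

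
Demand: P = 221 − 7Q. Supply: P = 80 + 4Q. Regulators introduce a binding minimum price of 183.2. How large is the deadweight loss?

Competitive equilibrium: 221 − 7Q = 80 + 4Q → Q* = 12.8182, P* = 131.2727.
At the floor P = 183.2, quantity demanded = (221 − 183.2)/7 = 5.4.
Sellers' marginal cost at Q' = 5.4: 80 + 4·5.4 = 101.6.
ΔQ = 12.8182 − 5.4 = 7.4182; wedge = 183.2 − 101.6 = 81.6.
The triangle = ½ × 7.4182 × 81.6 = 302.66.

302.66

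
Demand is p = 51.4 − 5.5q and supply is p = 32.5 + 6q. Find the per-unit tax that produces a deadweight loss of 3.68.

Competitive equilibrium: 51.4 − 5.5q = 32.5 + 6q → q* = 1.6435, p* = 42.3609.
A tax t gives Δq = t/11.5 and wedge t, so DWL = t²/23.
t²/23 = 3.68 → t² = 84.64 → t = 9.2.

9.2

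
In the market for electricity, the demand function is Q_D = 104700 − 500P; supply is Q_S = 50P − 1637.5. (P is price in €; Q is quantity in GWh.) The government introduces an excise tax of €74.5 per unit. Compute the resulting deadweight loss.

€126142.05

In inverse form: demand P = 209.4 − 0.002Q, supply P = 32.75 + 0.02Q.
Competitive equilibrium: 209.4 − 0.002Q = 32.75 + 0.02Q → Q* = 8029.5455, P* = 193.3409.
With the tax, the buyer price exceeds the seller price by 74.5: (209.4 − 0.002Q) − (32.75 + 0.02Q) = 74.5 → Q' = 4643.1818.
ΔQ = 8029.5455 − 4643.1818 = 3386.3637; the wedge equals the tax, 74.5.
Deadweight loss = ½ × 3386.3637 × 74.5 = €126142.05.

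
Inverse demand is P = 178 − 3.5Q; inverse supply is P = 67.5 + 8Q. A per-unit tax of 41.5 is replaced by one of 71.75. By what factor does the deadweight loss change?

Competitive equilibrium: 178 − 3.5Q = 67.5 + 8Q → Q* = 9.6087, P* = 144.3696.
For a per-unit tax t: ΔQ = t/11.5, so DWL = ½·t·(t/11.5) = t²/23.
At t = 41.5: DWL = 74.880. At t = 71.75: DWL = 223.829.
Ratio = (71.75/41.5)² = 2.989.

2.989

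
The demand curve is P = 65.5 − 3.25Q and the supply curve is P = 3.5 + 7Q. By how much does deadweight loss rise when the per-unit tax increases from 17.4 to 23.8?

Competitive equilibrium: 65.5 − 3.25Q = 3.5 + 7Q → Q* = 6.0488, P* = 45.8415.
For a per-unit tax t: ΔQ = t/10.25, so DWL = ½·t·(t/10.25) = t²/20.5.
At t = 17.4: DWL = 14.769. At t = 23.8: DWL = 27.631.
Increase = 27.631 − 14.769 = 12.86.

12.86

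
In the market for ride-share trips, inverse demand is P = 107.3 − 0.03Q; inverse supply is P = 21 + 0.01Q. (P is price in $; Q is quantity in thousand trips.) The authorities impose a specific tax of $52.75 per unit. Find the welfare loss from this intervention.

$34782.03 thousand

Competitive equilibrium: 107.3 − 0.03Q = 21 + 0.01Q → Q* = 2157.5, P* = 42.575.
With the tax, the buyer price exceeds the seller price by 52.75: (107.3 − 0.03Q) − (21 + 0.01Q) = 52.75 → Q' = 838.75.
ΔQ = 2157.5 − 838.75 = 1318.75; the wedge equals the tax, 52.75.
Deadweight loss = ½ × 1318.75 × 52.75 = $34782.03 thousand.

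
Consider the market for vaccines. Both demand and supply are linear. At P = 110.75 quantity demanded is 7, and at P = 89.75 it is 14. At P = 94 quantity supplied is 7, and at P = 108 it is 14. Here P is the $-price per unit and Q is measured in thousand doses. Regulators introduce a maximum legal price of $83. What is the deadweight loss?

Demand slope = (89.75 − 110.75)/(14 − 7) = −3, so P = 131.75 − 3Q.
Supply slope = (108 − 94)/(14 − 7) = 2, so P = 80 + 2Q.
Competitive equilibrium: 131.75 − 3Q = 80 + 2Q → Q* = 10.35, P* = 100.7.
At the ceiling P = 83, quantity supplied = (83 − 80)/2 = 1.5.
Willingness to pay at Q' = 1.5: 131.75 − 3·1.5 = 127.25.
ΔQ = 10.35 − 1.5 = 8.85; wedge = 127.25 − 83 = 44.25.
Deadweight loss = ½ × 8.85 × 44.25 = $195.81 thousand.

$195.81 thousand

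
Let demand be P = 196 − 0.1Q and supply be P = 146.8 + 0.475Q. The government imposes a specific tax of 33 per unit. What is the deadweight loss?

Competitive equilibrium: 196 − 0.1Q = 146.8 + 0.475Q → Q* = 85.5652, P* = 187.4435.
With the tax, the buyer price exceeds the seller price by 33: (196 − 0.1Q) − (146.8 + 0.475Q) = 33 → Q' = 28.1739.
ΔQ = 85.5652 − 28.1739 = 57.3913; the wedge equals the tax, 33.
DWL = ½ × 57.3913 × 33 = 946.96.

946.96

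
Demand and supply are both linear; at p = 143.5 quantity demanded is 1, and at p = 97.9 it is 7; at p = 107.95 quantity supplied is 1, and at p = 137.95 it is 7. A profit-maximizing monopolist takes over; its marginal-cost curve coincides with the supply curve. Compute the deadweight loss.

13.02

Demand slope = (97.9 − 143.5)/(7 − 1) = −7.6, so p = 151.1 − 7.6q.
Supply slope = (137.95 − 107.95)/(7 − 1) = 5, so p = 102.95 + 5q.
Competitive equilibrium: 151.1 − 7.6q = 102.95 + 5q → q* = 3.8214, p* = 122.0571.
Marginal revenue: MR = 151.1 − 15.2q. Set MR = MC: 151.1 − 15.2q = 102.95 + 5q → q_m = 2.3837.
Price p_m = 151.1 − 7.6·2.3837 = 132.9839; MC(q_m) = 102.95 + 5·2.3837 = 114.8685.
Competitive q* = 3.8214, so Δq = 1.4377; wedge = 132.9839 − 114.8685 = 18.1154.
The triangle = ½ × 1.4377 × 18.1154 = 13.02.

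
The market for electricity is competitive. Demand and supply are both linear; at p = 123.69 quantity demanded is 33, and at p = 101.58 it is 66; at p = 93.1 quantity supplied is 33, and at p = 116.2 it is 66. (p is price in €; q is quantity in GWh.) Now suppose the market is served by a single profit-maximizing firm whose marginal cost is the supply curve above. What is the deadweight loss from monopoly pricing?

€226.19

Demand slope = (101.58 − 123.69)/(66 − 33) = −0.67, so p = 145.8 − 0.67q.
Supply slope = (116.2 − 93.1)/(66 − 33) = 0.7, so p = 70 + 0.7q.
Competitive equilibrium: 145.8 − 0.67q = 70 + 0.7q → q* = 55.3285, p* = 108.7299.
Marginal revenue: MR = 145.8 − 1.34q. Set MR = MC: 145.8 − 1.34q = 70 + 0.7q → q_m = 37.1569.
Price p_m = 145.8 − 0.67·37.1569 = 120.9049; MC(q_m) = 70 + 0.7·37.1569 = 96.0098.
Competitive q* = 55.3285, so Δq = 18.1716; wedge = 120.9049 − 96.0098 = 24.8951.
DWL = ½ × 18.1716 × 24.8951 = €226.19.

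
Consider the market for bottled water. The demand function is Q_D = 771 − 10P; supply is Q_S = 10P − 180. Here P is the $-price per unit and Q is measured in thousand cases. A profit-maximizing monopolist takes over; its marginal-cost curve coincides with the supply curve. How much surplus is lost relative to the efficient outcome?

$970.225 thousand

In inverse form: demand P = 77.1 − 0.1Q, supply P = 18 + 0.1Q.
Competitive equilibrium: 77.1 − 0.1Q = 18 + 0.1Q → Q* = 295.5, P* = 47.55.
Marginal revenue: MR = 77.1 − 0.2Q. Set MR = MC: 77.1 − 0.2Q = 18 + 0.1Q → Q_m = 197.
Price P_m = 77.1 − 0.1·197 = 57.4; MC(Q_m) = 18 + 0.1·197 = 37.7.
Competitive Q* = 295.5, so ΔQ = 98.5; wedge = 57.4 − 37.7 = 19.7.
DWL = ½ × 98.5 × 19.7 = $970.225 thousand.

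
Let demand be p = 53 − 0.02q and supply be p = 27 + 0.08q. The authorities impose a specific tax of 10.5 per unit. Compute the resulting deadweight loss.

Competitive equilibrium: 53 − 0.02q = 27 + 0.08q → q* = 260, p* = 47.8.
With the tax, the buyer price exceeds the seller price by 10.5: (53 − 0.02q) − (27 + 0.08q) = 10.5 → q' = 155.
Δq = 260 − 155 = 105; the wedge equals the tax, 10.5.
DWL = ½ × 105 × 10.5 = 551.25.

551.25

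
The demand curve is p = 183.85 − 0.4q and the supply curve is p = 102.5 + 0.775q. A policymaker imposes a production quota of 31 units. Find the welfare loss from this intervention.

858.83

Competitive equilibrium: 183.85 − 0.4q = 102.5 + 0.775q → q* = 69.234, p* = 156.1564.
At q = 31: demand price = 183.85 − 0.4·31 = 171.45; supply price = 102.5 + 0.775·31 = 126.525.
Δq = 69.234 − 31 = 38.234; wedge = 171.45 − 126.525 = 44.925.
DWL = ½ × 38.234 × 44.925 = 858.83.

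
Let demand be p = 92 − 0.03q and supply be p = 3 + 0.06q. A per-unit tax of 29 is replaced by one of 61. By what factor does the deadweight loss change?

Competitive equilibrium: 92 − 0.03q = 3 + 0.06q → q* = 988.8889, p* = 62.3333.
For a per-unit tax t: Δq = t/0.09, so DWL = ½·t·(t/0.09) = t²/0.18.
At t = 29: DWL = 4672.222. At t = 61: DWL = 20672.222.
Ratio = (61/29)² = 4.424.

4.424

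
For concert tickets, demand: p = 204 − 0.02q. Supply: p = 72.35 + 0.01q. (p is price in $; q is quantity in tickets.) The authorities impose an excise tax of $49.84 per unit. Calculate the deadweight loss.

$41400.43

Competitive equilibrium: 204 − 0.02q = 72.35 + 0.01q → q* = 4388.3333, p* = 116.2333.
With the tax, the buyer price exceeds the seller price by 49.84: (204 − 0.02q) − (72.35 + 0.01q) = 49.84 → q' = 2727.
Δq = 4388.3333 − 2727 = 1661.3333; the wedge equals the tax, 49.84.
Welfare loss = ½ × 1661.3333 × 49.84 = $41400.43.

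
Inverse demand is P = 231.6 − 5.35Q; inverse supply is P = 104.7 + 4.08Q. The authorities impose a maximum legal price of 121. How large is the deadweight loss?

Competitive equilibrium: 231.6 − 5.35Q = 104.7 + 4.08Q → Q* = 13.4571, P* = 159.6048.
At the ceiling P = 121, quantity supplied = (121 − 104.7)/4.08 = 3.9951.
Willingness to pay at Q' = 3.9951: 231.6 − 5.35·3.9951 = 210.2262.
ΔQ = 13.4571 − 3.9951 = 9.462; wedge = 210.2262 − 121 = 89.2262.
DWL = ½ × 9.462 × 89.2262 = 422.13.

422.13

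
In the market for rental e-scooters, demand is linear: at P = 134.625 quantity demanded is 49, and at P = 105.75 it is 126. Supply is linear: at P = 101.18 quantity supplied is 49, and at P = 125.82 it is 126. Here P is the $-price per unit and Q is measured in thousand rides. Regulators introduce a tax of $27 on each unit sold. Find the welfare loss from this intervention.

Demand slope = (105.75 − 134.625)/(126 − 49) = −0.375, so P = 153 − 0.375Q.
Supply slope = (125.82 − 101.18)/(126 − 49) = 0.32, so P = 85.5 + 0.32Q.
Competitive equilibrium: 153 − 0.375Q = 85.5 + 0.32Q → Q* = 97.1223, P* = 116.5791.
With the tax, the buyer price exceeds the seller price by 27: (153 − 0.375Q) − (85.5 + 0.32Q) = 27 → Q' = 58.2734.
ΔQ = 97.1223 − 58.2734 = 38.8489; the wedge equals the tax, 27.
Deadweight loss = ½ × 38.8489 × 27 = $524.46 thousand.

$524.46 thousand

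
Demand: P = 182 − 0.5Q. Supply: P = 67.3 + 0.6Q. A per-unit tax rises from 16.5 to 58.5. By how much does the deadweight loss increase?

Competitive equilibrium: 182 − 0.5Q = 67.3 + 0.6Q → Q* = 104.2727, P* = 129.8636.
For a per-unit tax t: ΔQ = t/1.1, so DWL = ½·t·(t/1.1) = t²/2.2.
At t = 16.5: DWL = 123.75. At t = 58.5: DWL = 1555.568.
Increase = 1555.568 − 123.75 = 1431.82.

1431.82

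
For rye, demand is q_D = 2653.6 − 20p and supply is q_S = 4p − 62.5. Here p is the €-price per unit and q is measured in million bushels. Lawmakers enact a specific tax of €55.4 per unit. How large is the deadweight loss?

€5115.27 million

In inverse form: demand p = 132.68 − 0.05q, supply p = 15.625 + 0.25q.
Competitive equilibrium: 132.68 − 0.05q = 15.625 + 0.25q → q* = 390.18333, p* = 113.17083.
With the tax, the buyer price exceeds the seller price by 55.4: (132.68 − 0.05q) − (15.625 + 0.25q) = 55.4 → q' = 205.51667.
Δq = 390.18333 − 205.51667 = 184.66666; the wedge equals the tax, 55.4.
The triangle = ½ × 184.66666 × 55.4 = €5115.27 million.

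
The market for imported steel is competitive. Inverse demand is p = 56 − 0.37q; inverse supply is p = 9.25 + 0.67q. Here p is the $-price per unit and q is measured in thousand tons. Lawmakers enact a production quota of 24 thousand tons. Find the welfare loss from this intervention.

Competitive equilibrium: 56 − 0.37q = 9.25 + 0.67q → q* = 44.9519, p* = 39.3678.
At q = 24: demand price = 56 − 0.37·24 = 47.12; supply price = 9.25 + 0.67·24 = 25.33.
Δq = 44.9519 − 24 = 20.9519; wedge = 47.12 − 25.33 = 21.79.
Deadweight loss = ½ × 20.9519 × 21.79 = $228.27 thousand.

$228.27 thousand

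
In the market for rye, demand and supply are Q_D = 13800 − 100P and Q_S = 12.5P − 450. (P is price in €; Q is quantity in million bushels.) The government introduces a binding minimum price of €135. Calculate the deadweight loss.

In inverse form: demand P = 138 − 0.01Q, supply P = 36 + 0.08Q.
Competitive equilibrium: 138 − 0.01Q = 36 + 0.08Q → Q* = 1133.3333, P* = 126.6667.
At the floor P = 135, quantity demanded = (138 − 135)/0.01 = 300.
Sellers' marginal cost at Q' = 300: 36 + 0.08·300 = 60.
ΔQ = 1133.3333 − 300 = 833.3333; wedge = 135 − 60 = 75.
DWL = ½ × 833.3333 × 75 = €31250 million.

€31250 million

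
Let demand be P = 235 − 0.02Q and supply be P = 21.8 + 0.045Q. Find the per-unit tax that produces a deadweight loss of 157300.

143

Competitive equilibrium: 235 − 0.02Q = 21.8 + 0.045Q → Q* = 3280, P* = 169.4.
A tax t gives ΔQ = t/0.065 and wedge t, so DWL = t²/0.13.
t²/0.13 = 157300 → t² = 20449 → t = 143.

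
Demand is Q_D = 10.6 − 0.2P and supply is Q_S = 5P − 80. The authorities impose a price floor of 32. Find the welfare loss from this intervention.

22.10

In inverse form: demand P = 53 − 5Q, supply P = 16 + 0.2Q.
Competitive equilibrium: 53 − 5Q = 16 + 0.2Q → Q* = 7.1154, P* = 17.4231.
At the floor P = 32, quantity demanded = (53 − 32)/5 = 4.2.
Sellers' marginal cost at Q' = 4.2: 16 + 0.2·4.2 = 16.84.
ΔQ = 7.1154 − 4.2 = 2.9154; wedge = 32 − 16.84 = 15.16.
DWL = ½ × 2.9154 × 15.16 = 22.10.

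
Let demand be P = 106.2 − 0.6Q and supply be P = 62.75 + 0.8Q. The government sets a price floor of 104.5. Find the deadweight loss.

Competitive equilibrium: 106.2 − 0.6Q = 62.75 + 0.8Q → Q* = 31.0357, P* = 87.5786.
At the floor P = 104.5, quantity demanded = (106.2 − 104.5)/0.6 = 2.8333.
Sellers' marginal cost at Q' = 2.8333: 62.75 + 0.8·2.8333 = 65.0166.
ΔQ = 31.0357 − 2.8333 = 28.2024; wedge = 104.5 − 65.0166 = 39.4834.
The triangle = ½ × 28.2024 × 39.4834 = 556.76.

556.76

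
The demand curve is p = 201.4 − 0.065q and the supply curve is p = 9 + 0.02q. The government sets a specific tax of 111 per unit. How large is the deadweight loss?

72476.47

Competitive equilibrium: 201.4 − 0.065q = 9 + 0.02q → q* = 2263.5294, p* = 54.2706.
With the tax, the buyer price exceeds the seller price by 111: (201.4 − 0.065q) − (9 + 0.02q) = 111 → q' = 957.6471.
Δq = 2263.5294 − 957.6471 = 1305.8823; the wedge equals the tax, 111.
Deadweight loss = ½ × 1305.8823 × 111 = 72476.47.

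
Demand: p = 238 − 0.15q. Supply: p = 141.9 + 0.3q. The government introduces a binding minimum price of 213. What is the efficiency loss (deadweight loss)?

494.68

Competitive equilibrium: 238 − 0.15q = 141.9 + 0.3q → q* = 213.5556, p* = 205.9667.
At the floor p = 213, quantity demanded = (238 − 213)/0.15 = 166.6667.
Sellers' marginal cost at q' = 166.6667: 141.9 + 0.3·166.6667 = 191.9.
Δq = 213.5556 − 166.6667 = 46.8889; wedge = 213 − 191.9 = 21.1.
The triangle = ½ × 46.8889 × 21.1 = 494.68.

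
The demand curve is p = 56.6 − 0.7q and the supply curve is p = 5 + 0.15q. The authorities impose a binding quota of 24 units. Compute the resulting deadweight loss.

572.61

Competitive equilibrium: 56.6 − 0.7q = 5 + 0.15q → q* = 60.7059, p* = 14.1059.
At q = 24: demand price = 56.6 − 0.7·24 = 39.8; supply price = 5 + 0.15·24 = 8.6.
Δq = 60.7059 − 24 = 36.7059; wedge = 39.8 − 8.6 = 31.2.
DWL = ½ × 36.7059 × 31.2 = 572.61.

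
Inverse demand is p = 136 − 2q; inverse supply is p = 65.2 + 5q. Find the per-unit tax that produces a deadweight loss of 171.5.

Competitive equilibrium: 136 − 2q = 65.2 + 5q → q* = 10.1143, p* = 115.7714.
A tax t gives Δq = t/7 and wedge t, so DWL = t²/14.
t²/14 = 171.5 → t² = 2401 → t = 49.

49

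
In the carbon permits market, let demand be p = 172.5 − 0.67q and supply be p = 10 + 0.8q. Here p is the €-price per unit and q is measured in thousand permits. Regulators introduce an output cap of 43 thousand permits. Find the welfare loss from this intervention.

Competitive equilibrium: 172.5 − 0.67q = 10 + 0.8q → q* = 110.5442, p* = 98.4354.
At q = 43: demand price = 172.5 − 0.67·43 = 143.69; supply price = 10 + 0.8·43 = 44.4.
Δq = 110.5442 − 43 = 67.5442; wedge = 143.69 − 44.4 = 99.29.
Welfare loss = ½ × 67.5442 × 99.29 = €3353.23 thousand.

€3353.23 thousand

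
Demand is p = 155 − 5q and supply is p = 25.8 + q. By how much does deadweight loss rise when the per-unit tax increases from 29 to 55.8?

Competitive equilibrium: 155 − 5q = 25.8 + q → q* = 21.5333, p* = 47.3333.
For a per-unit tax t: Δq = t/6, so DWL = ½·t·(t/6) = t²/12.
At t = 29: DWL = 70.083. At t = 55.8: DWL = 259.47.
Increase = 259.47 − 70.083 = 189.39.

189.39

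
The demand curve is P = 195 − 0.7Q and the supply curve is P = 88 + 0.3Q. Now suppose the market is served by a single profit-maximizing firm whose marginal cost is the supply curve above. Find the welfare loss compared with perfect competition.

970.59

Competitive equilibrium: 195 − 0.7Q = 88 + 0.3Q → Q* = 107, P* = 120.1.
Marginal revenue: MR = 195 − 1.4Q. Set MR = MC: 195 − 1.4Q = 88 + 0.3Q → Q_m = 62.9412.
Price P_m = 195 − 0.7·62.9412 = 150.9412; MC(Q_m) = 88 + 0.3·62.9412 = 106.8824.
Competitive Q* = 107, so ΔQ = 44.0588; wedge = 150.9412 − 106.8824 = 44.0588.
DWL = ½ × 44.0588 × 44.0588 = 970.59.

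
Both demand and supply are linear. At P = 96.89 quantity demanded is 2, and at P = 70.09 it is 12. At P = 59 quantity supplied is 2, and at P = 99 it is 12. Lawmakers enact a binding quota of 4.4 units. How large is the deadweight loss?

35.76

Demand slope = (70.09 − 96.89)/(12 − 2) = −2.68, so P = 102.25 − 2.68Q.
Supply slope = (99 − 59)/(12 − 2) = 4, so P = 51 + 4Q.
Competitive equilibrium: 102.25 − 2.68Q = 51 + 4Q → Q* = 7.6722, P* = 81.6886.
At Q = 4.4: demand price = 102.25 − 2.68·4.4 = 90.458; supply price = 51 + 4·4.4 = 68.6.
ΔQ = 7.6722 − 4.4 = 3.2722; wedge = 90.458 − 68.6 = 21.858.
Welfare loss = ½ × 3.2722 × 21.858 = 35.76.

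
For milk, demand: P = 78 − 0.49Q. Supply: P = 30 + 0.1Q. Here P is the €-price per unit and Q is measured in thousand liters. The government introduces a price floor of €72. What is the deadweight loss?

€1409.02 thousand

Competitive equilibrium: 78 − 0.49Q = 30 + 0.1Q → Q* = 81.3559, P* = 38.1356.
At the floor P = 72, quantity demanded = (78 − 72)/0.49 = 12.2449.
Sellers' marginal cost at Q' = 12.2449: 30 + 0.1·12.2449 = 31.2245.
ΔQ = 81.3559 − 12.2449 = 69.111; wedge = 72 − 31.2245 = 40.7755.
DWL = ½ × 69.111 × 40.7755 = €1409.02 thousand.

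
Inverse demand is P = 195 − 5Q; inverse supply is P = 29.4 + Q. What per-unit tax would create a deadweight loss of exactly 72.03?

29.4

Competitive equilibrium: 195 − 5Q = 29.4 + Q → Q* = 27.6, P* = 57.
A tax t gives ΔQ = t/6 and wedge t, so DWL = t²/12.
t²/12 = 72.03 → t² = 864.36 → t = 29.4.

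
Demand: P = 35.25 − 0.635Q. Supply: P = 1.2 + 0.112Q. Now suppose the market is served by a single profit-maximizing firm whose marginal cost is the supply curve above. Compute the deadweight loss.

163.84

Competitive equilibrium: 35.25 − 0.635Q = 1.2 + 0.112Q → Q* = 45.5823, P* = 6.3052.
Marginal revenue: MR = 35.25 − 1.27Q. Set MR = MC: 35.25 − 1.27Q = 1.2 + 0.112Q → Q_m = 24.6382.
Price P_m = 35.25 − 0.635·24.6382 = 19.6047; MC(Q_m) = 1.2 + 0.112·24.6382 = 3.9595.
Competitive Q* = 45.5823, so ΔQ = 20.9441; wedge = 19.6047 − 3.9595 = 15.6452.
DWL = ½ × 20.9441 × 15.6452 = 163.84.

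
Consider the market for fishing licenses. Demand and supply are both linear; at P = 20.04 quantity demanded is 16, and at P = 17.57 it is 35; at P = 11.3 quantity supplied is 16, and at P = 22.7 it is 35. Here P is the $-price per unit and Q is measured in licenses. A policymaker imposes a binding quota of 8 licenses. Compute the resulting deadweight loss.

$145.60

Demand slope = (17.57 − 20.04)/(35 − 16) = −0.13, so P = 22.12 − 0.13Q.
Supply slope = (22.7 − 11.3)/(35 − 16) = 0.6, so P = 1.7 + 0.6Q.
Competitive equilibrium: 22.12 − 0.13Q = 1.7 + 0.6Q → Q* = 27.9726, P* = 18.4836.
At Q = 8: demand price = 22.12 − 0.13·8 = 21.08; supply price = 1.7 + 0.6·8 = 6.5.
ΔQ = 27.9726 − 8 = 19.9726; wedge = 21.08 − 6.5 = 14.58.
The triangle = ½ × 19.9726 × 14.58 = $145.60.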